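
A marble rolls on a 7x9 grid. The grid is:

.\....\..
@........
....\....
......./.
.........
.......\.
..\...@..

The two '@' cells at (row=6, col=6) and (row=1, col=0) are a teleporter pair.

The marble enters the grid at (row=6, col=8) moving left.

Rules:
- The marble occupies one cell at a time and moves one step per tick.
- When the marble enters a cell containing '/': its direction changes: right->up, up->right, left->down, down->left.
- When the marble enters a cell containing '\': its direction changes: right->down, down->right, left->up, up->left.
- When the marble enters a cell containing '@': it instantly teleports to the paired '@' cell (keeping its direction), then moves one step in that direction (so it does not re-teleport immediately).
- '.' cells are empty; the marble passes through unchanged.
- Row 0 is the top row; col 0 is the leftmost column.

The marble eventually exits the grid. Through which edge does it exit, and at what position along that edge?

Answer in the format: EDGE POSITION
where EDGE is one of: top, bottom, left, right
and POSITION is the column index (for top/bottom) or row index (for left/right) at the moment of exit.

Step 1: enter (6,8), '.' pass, move left to (6,7)
Step 2: enter (6,7), '.' pass, move left to (6,6)
Step 3: enter (6,6), '@' teleport (6,6)->(1,0), also enter (1,0), move left to (1,-1)
Step 4: at (1,-1) — EXIT via left edge, pos 1

Answer: left 1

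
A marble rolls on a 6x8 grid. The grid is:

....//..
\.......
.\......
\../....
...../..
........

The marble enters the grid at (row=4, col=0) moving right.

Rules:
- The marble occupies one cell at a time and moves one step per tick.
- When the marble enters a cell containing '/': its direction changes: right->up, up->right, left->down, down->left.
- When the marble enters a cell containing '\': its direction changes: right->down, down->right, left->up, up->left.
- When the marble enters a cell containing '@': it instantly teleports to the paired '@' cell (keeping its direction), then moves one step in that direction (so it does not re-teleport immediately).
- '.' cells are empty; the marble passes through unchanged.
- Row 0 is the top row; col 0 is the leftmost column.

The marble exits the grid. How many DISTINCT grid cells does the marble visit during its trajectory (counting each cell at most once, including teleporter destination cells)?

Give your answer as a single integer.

Step 1: enter (4,0), '.' pass, move right to (4,1)
Step 2: enter (4,1), '.' pass, move right to (4,2)
Step 3: enter (4,2), '.' pass, move right to (4,3)
Step 4: enter (4,3), '.' pass, move right to (4,4)
Step 5: enter (4,4), '.' pass, move right to (4,5)
Step 6: enter (4,5), '/' deflects right->up, move up to (3,5)
Step 7: enter (3,5), '.' pass, move up to (2,5)
Step 8: enter (2,5), '.' pass, move up to (1,5)
Step 9: enter (1,5), '.' pass, move up to (0,5)
Step 10: enter (0,5), '/' deflects up->right, move right to (0,6)
Step 11: enter (0,6), '.' pass, move right to (0,7)
Step 12: enter (0,7), '.' pass, move right to (0,8)
Step 13: at (0,8) — EXIT via right edge, pos 0
Distinct cells visited: 12 (path length 12)

Answer: 12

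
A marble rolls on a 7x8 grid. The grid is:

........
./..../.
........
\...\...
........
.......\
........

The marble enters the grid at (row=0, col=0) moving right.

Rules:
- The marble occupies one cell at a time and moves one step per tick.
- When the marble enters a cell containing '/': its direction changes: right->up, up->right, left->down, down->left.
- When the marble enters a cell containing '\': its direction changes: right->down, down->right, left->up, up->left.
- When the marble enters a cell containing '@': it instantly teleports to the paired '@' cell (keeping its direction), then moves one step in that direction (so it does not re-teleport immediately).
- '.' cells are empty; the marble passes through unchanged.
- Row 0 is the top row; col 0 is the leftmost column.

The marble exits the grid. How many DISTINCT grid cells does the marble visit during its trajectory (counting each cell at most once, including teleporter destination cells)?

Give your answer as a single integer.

Step 1: enter (0,0), '.' pass, move right to (0,1)
Step 2: enter (0,1), '.' pass, move right to (0,2)
Step 3: enter (0,2), '.' pass, move right to (0,3)
Step 4: enter (0,3), '.' pass, move right to (0,4)
Step 5: enter (0,4), '.' pass, move right to (0,5)
Step 6: enter (0,5), '.' pass, move right to (0,6)
Step 7: enter (0,6), '.' pass, move right to (0,7)
Step 8: enter (0,7), '.' pass, move right to (0,8)
Step 9: at (0,8) — EXIT via right edge, pos 0
Distinct cells visited: 8 (path length 8)

Answer: 8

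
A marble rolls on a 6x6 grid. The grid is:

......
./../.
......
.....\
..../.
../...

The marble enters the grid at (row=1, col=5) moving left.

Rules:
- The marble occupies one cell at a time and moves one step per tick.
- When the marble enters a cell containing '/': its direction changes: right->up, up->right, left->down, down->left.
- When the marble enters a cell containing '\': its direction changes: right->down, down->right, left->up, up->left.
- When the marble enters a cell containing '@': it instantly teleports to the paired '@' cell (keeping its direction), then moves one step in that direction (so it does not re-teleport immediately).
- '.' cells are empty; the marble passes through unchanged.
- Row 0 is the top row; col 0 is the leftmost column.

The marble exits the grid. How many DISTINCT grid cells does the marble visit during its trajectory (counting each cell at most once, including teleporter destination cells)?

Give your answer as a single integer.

Answer: 9

Derivation:
Step 1: enter (1,5), '.' pass, move left to (1,4)
Step 2: enter (1,4), '/' deflects left->down, move down to (2,4)
Step 3: enter (2,4), '.' pass, move down to (3,4)
Step 4: enter (3,4), '.' pass, move down to (4,4)
Step 5: enter (4,4), '/' deflects down->left, move left to (4,3)
Step 6: enter (4,3), '.' pass, move left to (4,2)
Step 7: enter (4,2), '.' pass, move left to (4,1)
Step 8: enter (4,1), '.' pass, move left to (4,0)
Step 9: enter (4,0), '.' pass, move left to (4,-1)
Step 10: at (4,-1) — EXIT via left edge, pos 4
Distinct cells visited: 9 (path length 9)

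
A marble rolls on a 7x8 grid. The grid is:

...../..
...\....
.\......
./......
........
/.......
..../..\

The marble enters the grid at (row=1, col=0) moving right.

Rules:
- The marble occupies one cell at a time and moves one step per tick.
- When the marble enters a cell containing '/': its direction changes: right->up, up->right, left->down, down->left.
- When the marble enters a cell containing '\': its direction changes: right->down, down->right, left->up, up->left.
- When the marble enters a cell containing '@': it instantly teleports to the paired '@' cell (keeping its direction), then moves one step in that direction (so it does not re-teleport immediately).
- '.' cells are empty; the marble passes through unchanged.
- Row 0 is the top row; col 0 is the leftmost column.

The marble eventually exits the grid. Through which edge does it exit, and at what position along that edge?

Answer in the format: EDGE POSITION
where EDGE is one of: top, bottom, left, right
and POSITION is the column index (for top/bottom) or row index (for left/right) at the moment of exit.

Answer: bottom 3

Derivation:
Step 1: enter (1,0), '.' pass, move right to (1,1)
Step 2: enter (1,1), '.' pass, move right to (1,2)
Step 3: enter (1,2), '.' pass, move right to (1,3)
Step 4: enter (1,3), '\' deflects right->down, move down to (2,3)
Step 5: enter (2,3), '.' pass, move down to (3,3)
Step 6: enter (3,3), '.' pass, move down to (4,3)
Step 7: enter (4,3), '.' pass, move down to (5,3)
Step 8: enter (5,3), '.' pass, move down to (6,3)
Step 9: enter (6,3), '.' pass, move down to (7,3)
Step 10: at (7,3) — EXIT via bottom edge, pos 3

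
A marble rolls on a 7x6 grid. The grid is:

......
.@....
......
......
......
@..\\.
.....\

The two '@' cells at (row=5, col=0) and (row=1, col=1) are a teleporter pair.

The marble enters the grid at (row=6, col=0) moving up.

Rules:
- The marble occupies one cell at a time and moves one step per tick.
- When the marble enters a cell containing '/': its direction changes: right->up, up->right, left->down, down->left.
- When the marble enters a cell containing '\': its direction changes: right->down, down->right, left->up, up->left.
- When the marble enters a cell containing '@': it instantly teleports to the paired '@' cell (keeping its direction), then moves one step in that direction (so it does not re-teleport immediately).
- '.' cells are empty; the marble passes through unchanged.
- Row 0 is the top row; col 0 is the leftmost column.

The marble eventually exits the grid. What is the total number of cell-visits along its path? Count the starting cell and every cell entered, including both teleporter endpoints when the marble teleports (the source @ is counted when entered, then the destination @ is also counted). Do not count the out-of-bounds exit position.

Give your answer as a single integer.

Step 1: enter (6,0), '.' pass, move up to (5,0)
Step 2: enter (5,0), '@' teleport (5,0)->(1,1), also enter (1,1), move up to (0,1)
Step 3: enter (0,1), '.' pass, move up to (-1,1)
Step 4: at (-1,1) — EXIT via top edge, pos 1
Path length (cell visits): 4

Answer: 4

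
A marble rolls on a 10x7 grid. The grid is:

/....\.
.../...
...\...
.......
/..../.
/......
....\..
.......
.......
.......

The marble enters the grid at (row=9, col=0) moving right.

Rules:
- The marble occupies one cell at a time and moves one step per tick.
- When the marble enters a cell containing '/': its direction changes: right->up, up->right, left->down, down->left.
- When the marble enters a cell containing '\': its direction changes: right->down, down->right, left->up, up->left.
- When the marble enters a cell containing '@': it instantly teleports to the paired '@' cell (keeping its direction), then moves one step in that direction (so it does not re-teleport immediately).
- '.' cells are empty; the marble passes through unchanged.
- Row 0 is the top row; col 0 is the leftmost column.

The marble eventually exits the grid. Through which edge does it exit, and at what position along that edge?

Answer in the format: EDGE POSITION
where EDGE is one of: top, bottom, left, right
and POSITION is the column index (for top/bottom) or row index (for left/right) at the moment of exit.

Step 1: enter (9,0), '.' pass, move right to (9,1)
Step 2: enter (9,1), '.' pass, move right to (9,2)
Step 3: enter (9,2), '.' pass, move right to (9,3)
Step 4: enter (9,3), '.' pass, move right to (9,4)
Step 5: enter (9,4), '.' pass, move right to (9,5)
Step 6: enter (9,5), '.' pass, move right to (9,6)
Step 7: enter (9,6), '.' pass, move right to (9,7)
Step 8: at (9,7) — EXIT via right edge, pos 9

Answer: right 9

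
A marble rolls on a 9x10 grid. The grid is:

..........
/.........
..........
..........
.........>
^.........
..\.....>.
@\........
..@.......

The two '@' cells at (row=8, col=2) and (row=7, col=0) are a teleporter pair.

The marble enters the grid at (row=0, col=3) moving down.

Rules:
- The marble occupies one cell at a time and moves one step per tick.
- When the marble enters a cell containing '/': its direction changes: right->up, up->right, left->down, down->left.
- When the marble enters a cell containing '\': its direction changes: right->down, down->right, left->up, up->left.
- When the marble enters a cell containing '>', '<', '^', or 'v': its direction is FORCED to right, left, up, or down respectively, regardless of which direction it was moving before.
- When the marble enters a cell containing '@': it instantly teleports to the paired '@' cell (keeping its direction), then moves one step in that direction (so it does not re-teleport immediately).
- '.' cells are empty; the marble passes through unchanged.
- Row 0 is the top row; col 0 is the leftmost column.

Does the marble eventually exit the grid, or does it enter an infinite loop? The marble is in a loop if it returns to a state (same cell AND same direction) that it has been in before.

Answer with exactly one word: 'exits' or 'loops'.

Answer: exits

Derivation:
Step 1: enter (0,3), '.' pass, move down to (1,3)
Step 2: enter (1,3), '.' pass, move down to (2,3)
Step 3: enter (2,3), '.' pass, move down to (3,3)
Step 4: enter (3,3), '.' pass, move down to (4,3)
Step 5: enter (4,3), '.' pass, move down to (5,3)
Step 6: enter (5,3), '.' pass, move down to (6,3)
Step 7: enter (6,3), '.' pass, move down to (7,3)
Step 8: enter (7,3), '.' pass, move down to (8,3)
Step 9: enter (8,3), '.' pass, move down to (9,3)
Step 10: at (9,3) — EXIT via bottom edge, pos 3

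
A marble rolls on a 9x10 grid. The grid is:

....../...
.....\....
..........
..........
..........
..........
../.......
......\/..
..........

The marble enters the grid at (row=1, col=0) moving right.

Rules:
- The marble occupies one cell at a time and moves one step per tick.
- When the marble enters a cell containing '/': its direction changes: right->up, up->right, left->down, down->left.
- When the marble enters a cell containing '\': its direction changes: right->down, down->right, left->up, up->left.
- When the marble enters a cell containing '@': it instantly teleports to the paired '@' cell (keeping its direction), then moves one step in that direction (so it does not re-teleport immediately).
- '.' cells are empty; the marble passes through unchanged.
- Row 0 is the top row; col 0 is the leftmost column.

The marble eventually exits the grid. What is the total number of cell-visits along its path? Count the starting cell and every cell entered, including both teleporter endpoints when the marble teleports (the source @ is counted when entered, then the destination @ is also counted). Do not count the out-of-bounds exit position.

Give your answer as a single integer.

Step 1: enter (1,0), '.' pass, move right to (1,1)
Step 2: enter (1,1), '.' pass, move right to (1,2)
Step 3: enter (1,2), '.' pass, move right to (1,3)
Step 4: enter (1,3), '.' pass, move right to (1,4)
Step 5: enter (1,4), '.' pass, move right to (1,5)
Step 6: enter (1,5), '\' deflects right->down, move down to (2,5)
Step 7: enter (2,5), '.' pass, move down to (3,5)
Step 8: enter (3,5), '.' pass, move down to (4,5)
Step 9: enter (4,5), '.' pass, move down to (5,5)
Step 10: enter (5,5), '.' pass, move down to (6,5)
Step 11: enter (6,5), '.' pass, move down to (7,5)
Step 12: enter (7,5), '.' pass, move down to (8,5)
Step 13: enter (8,5), '.' pass, move down to (9,5)
Step 14: at (9,5) — EXIT via bottom edge, pos 5
Path length (cell visits): 13

Answer: 13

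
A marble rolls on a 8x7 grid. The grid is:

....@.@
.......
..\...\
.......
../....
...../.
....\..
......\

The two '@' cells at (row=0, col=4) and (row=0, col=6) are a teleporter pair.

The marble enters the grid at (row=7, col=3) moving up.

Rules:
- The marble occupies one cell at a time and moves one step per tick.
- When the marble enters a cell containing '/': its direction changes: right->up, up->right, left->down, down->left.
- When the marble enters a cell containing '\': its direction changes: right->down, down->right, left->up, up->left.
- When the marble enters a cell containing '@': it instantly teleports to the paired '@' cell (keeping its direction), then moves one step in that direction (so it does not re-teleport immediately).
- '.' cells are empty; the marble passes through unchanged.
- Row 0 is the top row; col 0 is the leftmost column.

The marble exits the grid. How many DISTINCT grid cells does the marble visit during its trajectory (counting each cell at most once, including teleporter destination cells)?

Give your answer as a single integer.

Answer: 8

Derivation:
Step 1: enter (7,3), '.' pass, move up to (6,3)
Step 2: enter (6,3), '.' pass, move up to (5,3)
Step 3: enter (5,3), '.' pass, move up to (4,3)
Step 4: enter (4,3), '.' pass, move up to (3,3)
Step 5: enter (3,3), '.' pass, move up to (2,3)
Step 6: enter (2,3), '.' pass, move up to (1,3)
Step 7: enter (1,3), '.' pass, move up to (0,3)
Step 8: enter (0,3), '.' pass, move up to (-1,3)
Step 9: at (-1,3) — EXIT via top edge, pos 3
Distinct cells visited: 8 (path length 8)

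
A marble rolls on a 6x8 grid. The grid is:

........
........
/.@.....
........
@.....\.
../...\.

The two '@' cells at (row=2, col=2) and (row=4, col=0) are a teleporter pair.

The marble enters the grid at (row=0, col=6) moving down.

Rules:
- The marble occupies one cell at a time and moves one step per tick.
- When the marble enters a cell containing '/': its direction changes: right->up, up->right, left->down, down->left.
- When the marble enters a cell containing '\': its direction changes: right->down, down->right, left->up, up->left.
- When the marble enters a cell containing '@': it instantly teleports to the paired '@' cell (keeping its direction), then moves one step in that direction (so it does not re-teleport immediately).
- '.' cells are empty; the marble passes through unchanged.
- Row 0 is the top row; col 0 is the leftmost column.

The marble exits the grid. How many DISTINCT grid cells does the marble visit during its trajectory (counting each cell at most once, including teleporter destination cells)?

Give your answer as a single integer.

Answer: 6

Derivation:
Step 1: enter (0,6), '.' pass, move down to (1,6)
Step 2: enter (1,6), '.' pass, move down to (2,6)
Step 3: enter (2,6), '.' pass, move down to (3,6)
Step 4: enter (3,6), '.' pass, move down to (4,6)
Step 5: enter (4,6), '\' deflects down->right, move right to (4,7)
Step 6: enter (4,7), '.' pass, move right to (4,8)
Step 7: at (4,8) — EXIT via right edge, pos 4
Distinct cells visited: 6 (path length 6)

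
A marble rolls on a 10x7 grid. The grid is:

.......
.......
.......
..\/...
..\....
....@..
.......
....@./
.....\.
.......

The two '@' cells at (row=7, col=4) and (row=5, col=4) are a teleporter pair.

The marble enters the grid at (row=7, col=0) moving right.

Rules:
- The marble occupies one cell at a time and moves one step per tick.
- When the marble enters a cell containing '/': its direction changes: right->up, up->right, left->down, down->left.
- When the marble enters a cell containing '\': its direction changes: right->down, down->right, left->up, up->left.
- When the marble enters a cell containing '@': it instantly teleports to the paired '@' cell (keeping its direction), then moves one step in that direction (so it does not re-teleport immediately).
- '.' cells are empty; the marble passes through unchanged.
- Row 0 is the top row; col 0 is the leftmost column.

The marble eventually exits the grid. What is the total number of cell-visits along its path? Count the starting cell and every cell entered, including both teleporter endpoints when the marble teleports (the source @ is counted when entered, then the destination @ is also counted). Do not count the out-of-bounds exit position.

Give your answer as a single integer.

Step 1: enter (7,0), '.' pass, move right to (7,1)
Step 2: enter (7,1), '.' pass, move right to (7,2)
Step 3: enter (7,2), '.' pass, move right to (7,3)
Step 4: enter (7,3), '.' pass, move right to (7,4)
Step 5: enter (7,4), '@' teleport (7,4)->(5,4), also enter (5,4), move right to (5,5)
Step 6: enter (5,5), '.' pass, move right to (5,6)
Step 7: enter (5,6), '.' pass, move right to (5,7)
Step 8: at (5,7) — EXIT via right edge, pos 5
Path length (cell visits): 8

Answer: 8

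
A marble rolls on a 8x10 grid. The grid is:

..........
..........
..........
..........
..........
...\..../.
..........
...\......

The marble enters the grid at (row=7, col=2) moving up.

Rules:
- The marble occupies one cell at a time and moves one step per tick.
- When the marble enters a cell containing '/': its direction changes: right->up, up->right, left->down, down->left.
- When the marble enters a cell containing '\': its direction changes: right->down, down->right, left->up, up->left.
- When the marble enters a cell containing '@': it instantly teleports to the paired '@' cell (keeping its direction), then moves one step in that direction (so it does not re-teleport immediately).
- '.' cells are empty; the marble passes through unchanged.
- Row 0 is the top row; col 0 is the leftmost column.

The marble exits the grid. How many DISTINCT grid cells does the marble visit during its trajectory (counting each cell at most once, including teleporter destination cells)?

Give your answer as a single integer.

Answer: 8

Derivation:
Step 1: enter (7,2), '.' pass, move up to (6,2)
Step 2: enter (6,2), '.' pass, move up to (5,2)
Step 3: enter (5,2), '.' pass, move up to (4,2)
Step 4: enter (4,2), '.' pass, move up to (3,2)
Step 5: enter (3,2), '.' pass, move up to (2,2)
Step 6: enter (2,2), '.' pass, move up to (1,2)
Step 7: enter (1,2), '.' pass, move up to (0,2)
Step 8: enter (0,2), '.' pass, move up to (-1,2)
Step 9: at (-1,2) — EXIT via top edge, pos 2
Distinct cells visited: 8 (path length 8)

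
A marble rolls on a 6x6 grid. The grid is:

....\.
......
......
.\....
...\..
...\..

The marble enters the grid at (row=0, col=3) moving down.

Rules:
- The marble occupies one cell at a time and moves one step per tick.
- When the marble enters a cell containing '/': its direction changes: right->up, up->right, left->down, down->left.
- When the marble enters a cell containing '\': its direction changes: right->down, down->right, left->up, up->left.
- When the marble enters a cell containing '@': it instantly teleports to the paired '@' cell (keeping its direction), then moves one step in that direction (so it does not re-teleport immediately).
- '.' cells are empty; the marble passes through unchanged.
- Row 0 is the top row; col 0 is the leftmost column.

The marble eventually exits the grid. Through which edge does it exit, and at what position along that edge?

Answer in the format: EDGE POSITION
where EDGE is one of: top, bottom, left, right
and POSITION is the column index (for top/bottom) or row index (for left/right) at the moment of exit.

Step 1: enter (0,3), '.' pass, move down to (1,3)
Step 2: enter (1,3), '.' pass, move down to (2,3)
Step 3: enter (2,3), '.' pass, move down to (3,3)
Step 4: enter (3,3), '.' pass, move down to (4,3)
Step 5: enter (4,3), '\' deflects down->right, move right to (4,4)
Step 6: enter (4,4), '.' pass, move right to (4,5)
Step 7: enter (4,5), '.' pass, move right to (4,6)
Step 8: at (4,6) — EXIT via right edge, pos 4

Answer: right 4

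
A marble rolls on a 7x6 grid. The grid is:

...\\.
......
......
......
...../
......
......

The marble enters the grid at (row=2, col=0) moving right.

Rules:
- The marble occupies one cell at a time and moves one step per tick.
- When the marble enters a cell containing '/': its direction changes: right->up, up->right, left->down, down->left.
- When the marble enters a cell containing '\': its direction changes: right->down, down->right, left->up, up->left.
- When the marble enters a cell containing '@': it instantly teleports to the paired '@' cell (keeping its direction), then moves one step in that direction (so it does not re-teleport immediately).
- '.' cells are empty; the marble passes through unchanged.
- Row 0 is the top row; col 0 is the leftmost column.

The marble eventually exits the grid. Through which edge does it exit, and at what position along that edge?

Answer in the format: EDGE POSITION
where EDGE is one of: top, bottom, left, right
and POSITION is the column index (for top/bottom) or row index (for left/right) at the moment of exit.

Answer: right 2

Derivation:
Step 1: enter (2,0), '.' pass, move right to (2,1)
Step 2: enter (2,1), '.' pass, move right to (2,2)
Step 3: enter (2,2), '.' pass, move right to (2,3)
Step 4: enter (2,3), '.' pass, move right to (2,4)
Step 5: enter (2,4), '.' pass, move right to (2,5)
Step 6: enter (2,5), '.' pass, move right to (2,6)
Step 7: at (2,6) — EXIT via right edge, pos 2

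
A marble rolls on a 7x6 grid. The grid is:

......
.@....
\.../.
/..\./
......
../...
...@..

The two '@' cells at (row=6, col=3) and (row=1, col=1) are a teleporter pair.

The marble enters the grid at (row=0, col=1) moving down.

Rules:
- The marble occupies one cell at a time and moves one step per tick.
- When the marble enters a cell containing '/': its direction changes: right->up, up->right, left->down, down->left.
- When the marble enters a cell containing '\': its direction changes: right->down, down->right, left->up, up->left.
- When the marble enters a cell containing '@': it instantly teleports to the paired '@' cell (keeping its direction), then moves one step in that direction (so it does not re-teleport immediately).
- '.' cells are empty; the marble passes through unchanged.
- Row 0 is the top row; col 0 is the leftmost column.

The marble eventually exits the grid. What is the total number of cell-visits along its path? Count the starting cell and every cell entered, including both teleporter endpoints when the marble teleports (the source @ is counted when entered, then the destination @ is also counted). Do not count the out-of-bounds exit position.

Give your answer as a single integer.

Answer: 3

Derivation:
Step 1: enter (0,1), '.' pass, move down to (1,1)
Step 2: enter (1,1), '@' teleport (1,1)->(6,3), also enter (6,3), move down to (7,3)
Step 3: at (7,3) — EXIT via bottom edge, pos 3
Path length (cell visits): 3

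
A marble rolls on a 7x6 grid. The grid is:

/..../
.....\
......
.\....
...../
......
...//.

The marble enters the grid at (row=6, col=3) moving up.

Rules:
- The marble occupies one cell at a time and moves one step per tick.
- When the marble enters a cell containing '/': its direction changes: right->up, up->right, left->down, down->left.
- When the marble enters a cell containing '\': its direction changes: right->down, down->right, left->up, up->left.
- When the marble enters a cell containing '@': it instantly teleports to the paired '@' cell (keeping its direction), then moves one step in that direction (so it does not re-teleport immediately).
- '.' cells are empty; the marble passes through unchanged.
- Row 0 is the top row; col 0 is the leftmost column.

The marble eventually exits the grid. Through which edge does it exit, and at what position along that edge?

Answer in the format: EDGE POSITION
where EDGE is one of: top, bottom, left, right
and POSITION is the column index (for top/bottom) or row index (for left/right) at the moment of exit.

Step 1: enter (6,3), '/' deflects up->right, move right to (6,4)
Step 2: enter (6,4), '/' deflects right->up, move up to (5,4)
Step 3: enter (5,4), '.' pass, move up to (4,4)
Step 4: enter (4,4), '.' pass, move up to (3,4)
Step 5: enter (3,4), '.' pass, move up to (2,4)
Step 6: enter (2,4), '.' pass, move up to (1,4)
Step 7: enter (1,4), '.' pass, move up to (0,4)
Step 8: enter (0,4), '.' pass, move up to (-1,4)
Step 9: at (-1,4) — EXIT via top edge, pos 4

Answer: top 4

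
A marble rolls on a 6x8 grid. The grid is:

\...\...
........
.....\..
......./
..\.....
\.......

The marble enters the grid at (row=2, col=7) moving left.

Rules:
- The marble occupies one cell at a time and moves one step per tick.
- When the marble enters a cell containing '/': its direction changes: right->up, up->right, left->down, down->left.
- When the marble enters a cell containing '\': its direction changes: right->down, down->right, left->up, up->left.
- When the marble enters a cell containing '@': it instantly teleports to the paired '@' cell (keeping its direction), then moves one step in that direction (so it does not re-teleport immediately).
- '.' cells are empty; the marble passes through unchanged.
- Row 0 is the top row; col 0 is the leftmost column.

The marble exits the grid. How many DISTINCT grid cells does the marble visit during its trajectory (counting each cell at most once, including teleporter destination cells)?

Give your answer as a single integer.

Answer: 5

Derivation:
Step 1: enter (2,7), '.' pass, move left to (2,6)
Step 2: enter (2,6), '.' pass, move left to (2,5)
Step 3: enter (2,5), '\' deflects left->up, move up to (1,5)
Step 4: enter (1,5), '.' pass, move up to (0,5)
Step 5: enter (0,5), '.' pass, move up to (-1,5)
Step 6: at (-1,5) — EXIT via top edge, pos 5
Distinct cells visited: 5 (path length 5)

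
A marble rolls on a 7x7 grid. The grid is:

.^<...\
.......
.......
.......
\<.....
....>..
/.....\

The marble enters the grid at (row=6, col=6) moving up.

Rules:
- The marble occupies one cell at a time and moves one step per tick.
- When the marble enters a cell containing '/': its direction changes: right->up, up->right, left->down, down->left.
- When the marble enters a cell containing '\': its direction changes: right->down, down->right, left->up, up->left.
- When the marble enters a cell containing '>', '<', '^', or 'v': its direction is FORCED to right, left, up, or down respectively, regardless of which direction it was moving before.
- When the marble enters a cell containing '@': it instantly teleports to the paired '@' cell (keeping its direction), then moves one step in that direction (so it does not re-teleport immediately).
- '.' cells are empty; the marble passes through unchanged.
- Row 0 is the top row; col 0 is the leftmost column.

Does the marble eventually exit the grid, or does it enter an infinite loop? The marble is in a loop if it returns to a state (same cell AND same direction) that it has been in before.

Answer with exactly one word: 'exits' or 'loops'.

Step 1: enter (6,6), '\' deflects up->left, move left to (6,5)
Step 2: enter (6,5), '.' pass, move left to (6,4)
Step 3: enter (6,4), '.' pass, move left to (6,3)
Step 4: enter (6,3), '.' pass, move left to (6,2)
Step 5: enter (6,2), '.' pass, move left to (6,1)
Step 6: enter (6,1), '.' pass, move left to (6,0)
Step 7: enter (6,0), '/' deflects left->down, move down to (7,0)
Step 8: at (7,0) — EXIT via bottom edge, pos 0

Answer: exits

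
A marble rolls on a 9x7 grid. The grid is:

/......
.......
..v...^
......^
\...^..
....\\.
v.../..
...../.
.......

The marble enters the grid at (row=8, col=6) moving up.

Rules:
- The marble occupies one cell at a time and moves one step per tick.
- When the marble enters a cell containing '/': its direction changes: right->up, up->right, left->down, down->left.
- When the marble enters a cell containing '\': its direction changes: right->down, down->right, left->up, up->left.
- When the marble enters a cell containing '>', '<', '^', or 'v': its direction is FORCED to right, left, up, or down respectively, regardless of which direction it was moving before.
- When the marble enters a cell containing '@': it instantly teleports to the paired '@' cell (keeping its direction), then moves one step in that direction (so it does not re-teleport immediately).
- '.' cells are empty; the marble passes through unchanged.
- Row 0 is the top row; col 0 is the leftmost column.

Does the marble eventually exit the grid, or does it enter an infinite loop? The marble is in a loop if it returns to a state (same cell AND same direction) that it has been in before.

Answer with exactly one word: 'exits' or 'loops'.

Answer: exits

Derivation:
Step 1: enter (8,6), '.' pass, move up to (7,6)
Step 2: enter (7,6), '.' pass, move up to (6,6)
Step 3: enter (6,6), '.' pass, move up to (5,6)
Step 4: enter (5,6), '.' pass, move up to (4,6)
Step 5: enter (4,6), '.' pass, move up to (3,6)
Step 6: enter (3,6), '^' forces up->up, move up to (2,6)
Step 7: enter (2,6), '^' forces up->up, move up to (1,6)
Step 8: enter (1,6), '.' pass, move up to (0,6)
Step 9: enter (0,6), '.' pass, move up to (-1,6)
Step 10: at (-1,6) — EXIT via top edge, pos 6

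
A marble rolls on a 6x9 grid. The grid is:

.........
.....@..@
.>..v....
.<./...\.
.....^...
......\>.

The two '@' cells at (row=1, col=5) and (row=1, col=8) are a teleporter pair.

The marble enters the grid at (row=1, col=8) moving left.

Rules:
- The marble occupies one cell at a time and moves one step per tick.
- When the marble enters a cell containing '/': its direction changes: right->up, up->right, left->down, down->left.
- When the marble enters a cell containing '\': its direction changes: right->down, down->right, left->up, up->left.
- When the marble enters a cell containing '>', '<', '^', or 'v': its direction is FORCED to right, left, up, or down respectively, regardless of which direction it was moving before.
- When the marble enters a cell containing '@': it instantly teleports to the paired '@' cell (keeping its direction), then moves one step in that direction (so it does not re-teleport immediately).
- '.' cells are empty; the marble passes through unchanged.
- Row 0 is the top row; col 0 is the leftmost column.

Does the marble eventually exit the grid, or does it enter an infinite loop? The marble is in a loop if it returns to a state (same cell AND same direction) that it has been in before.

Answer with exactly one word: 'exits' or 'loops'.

Step 1: enter (1,8), '@' teleport (1,8)->(1,5), also enter (1,5), move left to (1,4)
Step 2: enter (1,4), '.' pass, move left to (1,3)
Step 3: enter (1,3), '.' pass, move left to (1,2)
Step 4: enter (1,2), '.' pass, move left to (1,1)
Step 5: enter (1,1), '.' pass, move left to (1,0)
Step 6: enter (1,0), '.' pass, move left to (1,-1)
Step 7: at (1,-1) — EXIT via left edge, pos 1

Answer: exits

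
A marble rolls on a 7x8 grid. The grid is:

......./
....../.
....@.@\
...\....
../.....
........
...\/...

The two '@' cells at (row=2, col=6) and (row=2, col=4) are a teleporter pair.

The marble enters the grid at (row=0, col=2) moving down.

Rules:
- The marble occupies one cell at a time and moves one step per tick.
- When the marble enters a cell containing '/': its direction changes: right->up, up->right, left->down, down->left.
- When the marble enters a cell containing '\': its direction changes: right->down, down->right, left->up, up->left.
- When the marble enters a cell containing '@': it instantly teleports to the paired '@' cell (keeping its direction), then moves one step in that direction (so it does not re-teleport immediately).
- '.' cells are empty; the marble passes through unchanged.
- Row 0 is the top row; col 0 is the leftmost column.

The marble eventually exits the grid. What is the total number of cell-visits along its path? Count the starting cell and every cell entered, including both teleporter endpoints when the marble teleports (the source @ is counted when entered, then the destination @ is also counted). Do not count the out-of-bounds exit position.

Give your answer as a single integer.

Answer: 7

Derivation:
Step 1: enter (0,2), '.' pass, move down to (1,2)
Step 2: enter (1,2), '.' pass, move down to (2,2)
Step 3: enter (2,2), '.' pass, move down to (3,2)
Step 4: enter (3,2), '.' pass, move down to (4,2)
Step 5: enter (4,2), '/' deflects down->left, move left to (4,1)
Step 6: enter (4,1), '.' pass, move left to (4,0)
Step 7: enter (4,0), '.' pass, move left to (4,-1)
Step 8: at (4,-1) — EXIT via left edge, pos 4
Path length (cell visits): 7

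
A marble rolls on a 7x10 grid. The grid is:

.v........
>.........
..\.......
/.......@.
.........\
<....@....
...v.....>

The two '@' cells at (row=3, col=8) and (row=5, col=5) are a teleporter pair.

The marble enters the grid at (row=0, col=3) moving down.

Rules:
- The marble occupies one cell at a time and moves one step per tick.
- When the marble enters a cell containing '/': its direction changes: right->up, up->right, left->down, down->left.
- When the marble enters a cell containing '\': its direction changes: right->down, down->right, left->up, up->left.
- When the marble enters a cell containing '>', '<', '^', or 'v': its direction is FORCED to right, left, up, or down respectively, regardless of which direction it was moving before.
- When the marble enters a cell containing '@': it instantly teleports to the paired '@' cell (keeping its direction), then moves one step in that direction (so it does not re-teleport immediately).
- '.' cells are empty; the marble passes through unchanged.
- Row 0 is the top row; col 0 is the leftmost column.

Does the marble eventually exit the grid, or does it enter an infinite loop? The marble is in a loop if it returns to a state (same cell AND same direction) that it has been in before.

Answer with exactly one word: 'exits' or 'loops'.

Answer: exits

Derivation:
Step 1: enter (0,3), '.' pass, move down to (1,3)
Step 2: enter (1,3), '.' pass, move down to (2,3)
Step 3: enter (2,3), '.' pass, move down to (3,3)
Step 4: enter (3,3), '.' pass, move down to (4,3)
Step 5: enter (4,3), '.' pass, move down to (5,3)
Step 6: enter (5,3), '.' pass, move down to (6,3)
Step 7: enter (6,3), 'v' forces down->down, move down to (7,3)
Step 8: at (7,3) — EXIT via bottom edge, pos 3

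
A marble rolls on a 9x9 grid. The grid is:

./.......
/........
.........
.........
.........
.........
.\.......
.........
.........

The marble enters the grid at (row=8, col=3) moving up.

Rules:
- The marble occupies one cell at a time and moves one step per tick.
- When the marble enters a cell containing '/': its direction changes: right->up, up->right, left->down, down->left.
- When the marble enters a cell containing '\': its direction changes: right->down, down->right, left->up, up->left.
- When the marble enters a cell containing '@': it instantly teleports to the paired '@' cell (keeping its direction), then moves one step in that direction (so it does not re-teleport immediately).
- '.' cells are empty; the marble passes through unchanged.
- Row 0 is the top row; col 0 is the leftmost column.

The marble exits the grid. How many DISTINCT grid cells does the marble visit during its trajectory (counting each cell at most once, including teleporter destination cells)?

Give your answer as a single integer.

Answer: 9

Derivation:
Step 1: enter (8,3), '.' pass, move up to (7,3)
Step 2: enter (7,3), '.' pass, move up to (6,3)
Step 3: enter (6,3), '.' pass, move up to (5,3)
Step 4: enter (5,3), '.' pass, move up to (4,3)
Step 5: enter (4,3), '.' pass, move up to (3,3)
Step 6: enter (3,3), '.' pass, move up to (2,3)
Step 7: enter (2,3), '.' pass, move up to (1,3)
Step 8: enter (1,3), '.' pass, move up to (0,3)
Step 9: enter (0,3), '.' pass, move up to (-1,3)
Step 10: at (-1,3) — EXIT via top edge, pos 3
Distinct cells visited: 9 (path length 9)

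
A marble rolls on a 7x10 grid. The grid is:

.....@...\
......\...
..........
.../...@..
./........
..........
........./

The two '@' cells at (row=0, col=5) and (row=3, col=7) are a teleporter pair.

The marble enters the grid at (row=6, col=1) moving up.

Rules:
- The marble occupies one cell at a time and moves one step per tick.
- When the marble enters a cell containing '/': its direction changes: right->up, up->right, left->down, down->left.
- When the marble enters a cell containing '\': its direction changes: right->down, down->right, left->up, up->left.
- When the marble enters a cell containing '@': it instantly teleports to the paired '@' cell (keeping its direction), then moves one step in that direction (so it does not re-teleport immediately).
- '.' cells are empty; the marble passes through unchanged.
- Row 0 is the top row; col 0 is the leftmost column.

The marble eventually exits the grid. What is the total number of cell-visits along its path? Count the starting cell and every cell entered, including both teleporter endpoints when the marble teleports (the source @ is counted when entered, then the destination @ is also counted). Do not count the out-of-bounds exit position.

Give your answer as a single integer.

Answer: 11

Derivation:
Step 1: enter (6,1), '.' pass, move up to (5,1)
Step 2: enter (5,1), '.' pass, move up to (4,1)
Step 3: enter (4,1), '/' deflects up->right, move right to (4,2)
Step 4: enter (4,2), '.' pass, move right to (4,3)
Step 5: enter (4,3), '.' pass, move right to (4,4)
Step 6: enter (4,4), '.' pass, move right to (4,5)
Step 7: enter (4,5), '.' pass, move right to (4,6)
Step 8: enter (4,6), '.' pass, move right to (4,7)
Step 9: enter (4,7), '.' pass, move right to (4,8)
Step 10: enter (4,8), '.' pass, move right to (4,9)
Step 11: enter (4,9), '.' pass, move right to (4,10)
Step 12: at (4,10) — EXIT via right edge, pos 4
Path length (cell visits): 11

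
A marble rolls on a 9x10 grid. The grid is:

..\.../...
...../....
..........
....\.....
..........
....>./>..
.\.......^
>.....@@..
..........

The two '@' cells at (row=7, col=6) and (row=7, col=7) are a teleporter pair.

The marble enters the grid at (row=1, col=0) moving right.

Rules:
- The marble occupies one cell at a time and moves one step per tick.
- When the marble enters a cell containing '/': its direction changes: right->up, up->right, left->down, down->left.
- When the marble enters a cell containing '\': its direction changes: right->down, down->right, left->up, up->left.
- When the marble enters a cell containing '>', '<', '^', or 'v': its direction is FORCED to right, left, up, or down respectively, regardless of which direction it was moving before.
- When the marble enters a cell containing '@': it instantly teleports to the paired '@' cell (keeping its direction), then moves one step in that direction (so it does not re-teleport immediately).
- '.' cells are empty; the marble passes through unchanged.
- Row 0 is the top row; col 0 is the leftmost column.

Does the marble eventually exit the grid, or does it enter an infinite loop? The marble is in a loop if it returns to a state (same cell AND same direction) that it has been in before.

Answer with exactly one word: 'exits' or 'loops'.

Answer: exits

Derivation:
Step 1: enter (1,0), '.' pass, move right to (1,1)
Step 2: enter (1,1), '.' pass, move right to (1,2)
Step 3: enter (1,2), '.' pass, move right to (1,3)
Step 4: enter (1,3), '.' pass, move right to (1,4)
Step 5: enter (1,4), '.' pass, move right to (1,5)
Step 6: enter (1,5), '/' deflects right->up, move up to (0,5)
Step 7: enter (0,5), '.' pass, move up to (-1,5)
Step 8: at (-1,5) — EXIT via top edge, pos 5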